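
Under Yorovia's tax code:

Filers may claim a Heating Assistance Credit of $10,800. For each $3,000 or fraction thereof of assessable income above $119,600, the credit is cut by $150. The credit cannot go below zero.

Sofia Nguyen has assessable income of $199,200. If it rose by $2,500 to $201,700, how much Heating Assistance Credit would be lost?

$150

At $199,200 — income exceeds $119,600 by $79,600, which is 27 full-or-partial $3,000 increments; reduction = 27 × $150 = $4,050, leaving $6,750.
At $201,700 — income exceeds $119,600 by $82,100, which is 28 full-or-partial $3,000 increments; reduction = 28 × $150 = $4,200, leaving $6,600.
Lost: $6,750 − $6,600 = $150.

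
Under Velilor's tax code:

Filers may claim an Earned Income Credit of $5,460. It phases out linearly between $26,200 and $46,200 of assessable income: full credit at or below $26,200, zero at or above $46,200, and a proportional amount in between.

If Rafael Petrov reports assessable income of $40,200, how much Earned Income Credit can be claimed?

Earned Income Credit: $40,200 is $14,000 into a $20,000 phase-out range, leaving 6,000/20,000 of the credit: $5,460 × 6,000/20,000 = $1,638.

$1,638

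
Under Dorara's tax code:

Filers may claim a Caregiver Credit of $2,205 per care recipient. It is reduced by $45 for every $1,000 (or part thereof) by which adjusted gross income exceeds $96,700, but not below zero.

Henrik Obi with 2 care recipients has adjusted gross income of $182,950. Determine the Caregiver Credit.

Caregiver Credit: base = 2 × $2,205 = $4,410. income exceeds $96,700 by $86,250, which is 87 full-or-partial $1,000 increments; reduction = 87 × $45 = $3,915, leaving $495.

$495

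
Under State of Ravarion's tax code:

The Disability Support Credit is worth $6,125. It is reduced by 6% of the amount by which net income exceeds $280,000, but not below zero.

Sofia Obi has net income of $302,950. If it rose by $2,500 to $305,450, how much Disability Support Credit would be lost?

At $302,950 — 6% of the $22,950 excess over $280,000 is $1,377; credit = $6,125 − $1,377 = $4,748.
At $305,450 — 6% of the $25,450 excess over $280,000 is $1,527; credit = $6,125 − $1,527 = $4,598.
Lost: $4,748 − $4,598 = $150.

$150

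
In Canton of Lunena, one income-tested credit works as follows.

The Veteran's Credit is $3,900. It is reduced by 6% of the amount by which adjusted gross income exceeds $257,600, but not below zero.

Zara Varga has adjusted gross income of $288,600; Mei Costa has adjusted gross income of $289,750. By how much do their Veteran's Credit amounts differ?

$69

Zara ($288,600): Veteran's Credit: 6% of the $31,000 excess over $257,600 is $1,860; credit = $3,900 − $1,860 = $2,040.
Mei ($289,750): Veteran's Credit: 6% of the $32,150 excess over $257,600 is $1,929; credit = $3,900 − $1,929 = $1,971.
Difference: |$2,040 − $1,971| = $69.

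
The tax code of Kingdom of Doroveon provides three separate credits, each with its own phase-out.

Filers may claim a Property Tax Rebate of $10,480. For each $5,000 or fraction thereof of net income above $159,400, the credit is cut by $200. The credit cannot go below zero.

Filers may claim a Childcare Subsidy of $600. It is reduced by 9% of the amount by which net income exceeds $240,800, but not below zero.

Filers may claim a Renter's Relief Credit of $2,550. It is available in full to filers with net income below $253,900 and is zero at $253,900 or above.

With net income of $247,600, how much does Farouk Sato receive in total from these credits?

$9,430

Property Tax Rebate: income exceeds $159,400 by $88,200, which is 18 full-or-partial $5,000 increments; reduction = 18 × $200 = $3,600, leaving $6,880.
Childcare Subsidy: 9% of the $6,800 excess over $240,800 is $612 ≥ base, so the credit is $0.
Renter's Relief Credit: $247,600 is below the $253,900 cutoff, so the full $2,550 applies.
Total: $6,880 + $0 + $2,550 = $9,430.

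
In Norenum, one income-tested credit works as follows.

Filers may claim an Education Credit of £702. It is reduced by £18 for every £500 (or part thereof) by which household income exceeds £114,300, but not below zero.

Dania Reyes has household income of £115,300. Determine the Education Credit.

£666

Education Credit: income exceeds £114,300 by £1,000, which is 2 full-or-partial £500 increments; reduction = 2 × £18 = £36, leaving £666.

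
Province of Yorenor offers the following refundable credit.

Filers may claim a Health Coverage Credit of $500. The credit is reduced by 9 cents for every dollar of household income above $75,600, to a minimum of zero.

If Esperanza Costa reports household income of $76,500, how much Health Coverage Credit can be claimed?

$419

Health Coverage Credit: 9% of the $900 excess over $75,600 is $81; credit = $500 − $81 = $419.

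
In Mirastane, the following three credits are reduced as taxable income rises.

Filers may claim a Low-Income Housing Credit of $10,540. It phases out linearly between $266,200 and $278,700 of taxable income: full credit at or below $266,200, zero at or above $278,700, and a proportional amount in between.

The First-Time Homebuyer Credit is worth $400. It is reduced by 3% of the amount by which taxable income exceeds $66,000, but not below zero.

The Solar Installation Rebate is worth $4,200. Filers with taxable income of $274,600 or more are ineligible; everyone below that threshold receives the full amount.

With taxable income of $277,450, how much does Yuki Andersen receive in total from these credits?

$1,054

Low-Income Housing Credit: $277,450 is $11,250 into a $12,500 phase-out range, leaving 1,250/12,500 of the credit: $10,540 × 1,250/12,500 = $1,054.
First-Time Homebuyer Credit: 3% of the $211,450 excess over $66,000 is $6,343.50 ≥ base, so the credit is $0.
Solar Installation Rebate: $277,450 meets or exceeds the $274,600 cutoff, so the credit is $0.
Total: $1,054 + $0 + $0 = $1,054.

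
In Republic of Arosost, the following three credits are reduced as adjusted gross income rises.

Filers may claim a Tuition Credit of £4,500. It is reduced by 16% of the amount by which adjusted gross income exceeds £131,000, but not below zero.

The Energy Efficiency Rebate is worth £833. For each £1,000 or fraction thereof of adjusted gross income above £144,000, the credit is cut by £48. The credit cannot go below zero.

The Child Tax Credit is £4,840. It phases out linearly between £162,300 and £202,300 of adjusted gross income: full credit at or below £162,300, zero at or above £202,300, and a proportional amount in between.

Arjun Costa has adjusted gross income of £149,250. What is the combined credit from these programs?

£6,965

Tuition Credit: 16% of the £18,250 excess over £131,000 is £2,920; credit = £4,500 − £2,920 = £1,580.
Energy Efficiency Rebate: income exceeds £144,000 by £5,250, which is 6 full-or-partial £1,000 increments; reduction = 6 × £48 = £288, leaving £545.
Child Tax Credit: £149,250 is at or below the £162,300 threshold, so the full £4,840 applies.
Total: £1,580 + £545 + £4,840 = £6,965.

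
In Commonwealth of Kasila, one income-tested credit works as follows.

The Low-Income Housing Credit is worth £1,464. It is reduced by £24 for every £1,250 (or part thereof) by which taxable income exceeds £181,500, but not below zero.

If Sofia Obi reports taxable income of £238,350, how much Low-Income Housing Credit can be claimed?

Low-Income Housing Credit: income exceeds £181,500 by £56,850, which is 46 full-or-partial £1,250 increments; reduction = 46 × £24 = £1,104, leaving £360.

£360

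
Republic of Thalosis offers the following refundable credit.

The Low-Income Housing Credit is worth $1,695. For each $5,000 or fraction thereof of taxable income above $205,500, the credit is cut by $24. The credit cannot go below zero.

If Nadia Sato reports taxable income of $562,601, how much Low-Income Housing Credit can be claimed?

$0

Low-Income Housing Credit: income exceeds $205,500 by $357,101 → 72 increments × $24 = $1,728 ≥ base, so the credit is $0.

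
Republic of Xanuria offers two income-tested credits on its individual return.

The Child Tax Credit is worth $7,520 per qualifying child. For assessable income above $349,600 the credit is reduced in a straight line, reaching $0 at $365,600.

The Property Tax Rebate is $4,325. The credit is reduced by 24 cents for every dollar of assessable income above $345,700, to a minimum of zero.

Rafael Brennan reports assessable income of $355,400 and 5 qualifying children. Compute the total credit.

Child Tax Credit: base = 5 × $7,520 = $37,600. $355,400 is $5,800 into a $16,000 phase-out range, leaving 10,200/16,000 of the credit: $37,600 × 10,200/16,000 = $23,970.
Property Tax Rebate: 24% of the $9,700 excess over $345,700 is $2,328; credit = $4,325 − $2,328 = $1,997.
Total: $23,970 + $1,997 = $25,967.

$25,967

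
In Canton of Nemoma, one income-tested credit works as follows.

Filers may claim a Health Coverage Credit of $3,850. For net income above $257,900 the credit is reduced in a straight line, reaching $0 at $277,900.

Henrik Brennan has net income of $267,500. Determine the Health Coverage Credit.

$2,002

Health Coverage Credit: $267,500 is $9,600 into a $20,000 phase-out range, leaving 10,400/20,000 of the credit: $3,850 × 10,400/20,000 = $2,002.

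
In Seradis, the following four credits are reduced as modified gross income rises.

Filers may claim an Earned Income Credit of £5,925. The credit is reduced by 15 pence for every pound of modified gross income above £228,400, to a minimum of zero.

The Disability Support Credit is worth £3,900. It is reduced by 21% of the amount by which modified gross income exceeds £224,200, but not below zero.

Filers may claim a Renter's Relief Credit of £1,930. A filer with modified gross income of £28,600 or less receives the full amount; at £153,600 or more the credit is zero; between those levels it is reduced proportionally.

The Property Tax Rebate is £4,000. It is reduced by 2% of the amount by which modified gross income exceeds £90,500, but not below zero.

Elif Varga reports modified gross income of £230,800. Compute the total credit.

Earned Income Credit: 15% of the £2,400 excess over £228,400 is £360; credit = £5,925 − £360 = £5,565.
Disability Support Credit: 21% of the £6,600 excess over £224,200 is £1,386; credit = £3,900 − £1,386 = £2,514.
Renter's Relief Credit: £230,800 is at or above £153,600, so the credit is £0.
Property Tax Rebate: 2% of the £140,300 excess over £90,500 is £2,806; credit = £4,000 − £2,806 = £1,194.
Total: £5,565 + £2,514 + £0 + £1,194 = £9,273.

£9,273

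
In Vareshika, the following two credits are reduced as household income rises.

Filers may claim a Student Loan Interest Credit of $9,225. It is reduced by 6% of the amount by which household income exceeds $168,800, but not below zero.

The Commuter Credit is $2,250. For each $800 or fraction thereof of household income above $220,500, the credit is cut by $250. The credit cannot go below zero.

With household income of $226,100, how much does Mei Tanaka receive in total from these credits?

Student Loan Interest Credit: 6% of the $57,300 excess over $168,800 is $3,438; credit = $9,225 − $3,438 = $5,787.
Commuter Credit: income exceeds $220,500 by $5,600, which is 7 full-or-partial $800 increments; reduction = 7 × $250 = $1,750, leaving $500.
Total: $5,787 + $500 = $6,287.

$6,287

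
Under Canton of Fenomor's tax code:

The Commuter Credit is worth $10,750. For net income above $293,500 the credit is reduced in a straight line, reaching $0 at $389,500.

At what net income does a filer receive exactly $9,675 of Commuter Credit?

$9,675 is 9,675/10,750 of the full $10,750, so 1,075/10,750 of the $96,000 range has been used: income = $293,500 + $96,000 × 1,075/10,750 = $303,100.

$303,100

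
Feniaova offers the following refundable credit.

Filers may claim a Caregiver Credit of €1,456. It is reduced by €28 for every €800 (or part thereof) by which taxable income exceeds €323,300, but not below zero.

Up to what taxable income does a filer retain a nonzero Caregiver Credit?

After 51 increments the reduction is 51 × €28 = €1,428, leaving €28; one more increment wipes it out. Increment 51 ends at excess 51 × €800 = €40,800, so the highest qualifying income is €323,300 + €40,800 = €364,100.

€364,100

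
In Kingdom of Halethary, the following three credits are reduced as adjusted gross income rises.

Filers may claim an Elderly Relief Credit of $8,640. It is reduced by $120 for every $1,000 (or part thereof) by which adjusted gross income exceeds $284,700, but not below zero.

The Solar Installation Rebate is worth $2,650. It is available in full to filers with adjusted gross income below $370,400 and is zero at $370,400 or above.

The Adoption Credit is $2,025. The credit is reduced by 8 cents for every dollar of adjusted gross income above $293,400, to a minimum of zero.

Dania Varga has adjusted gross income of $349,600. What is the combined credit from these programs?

Elderly Relief Credit: income exceeds $284,700 by $64,900, which is 65 full-or-partial $1,000 increments; reduction = 65 × $120 = $7,800, leaving $840.
Solar Installation Rebate: $349,600 is below the $370,400 cutoff, so the full $2,650 applies.
Adoption Credit: 8% of the $56,200 excess over $293,400 is $4,496 ≥ base, so the credit is $0.
Total: $840 + $2,650 + $0 = $3,490.

$3,490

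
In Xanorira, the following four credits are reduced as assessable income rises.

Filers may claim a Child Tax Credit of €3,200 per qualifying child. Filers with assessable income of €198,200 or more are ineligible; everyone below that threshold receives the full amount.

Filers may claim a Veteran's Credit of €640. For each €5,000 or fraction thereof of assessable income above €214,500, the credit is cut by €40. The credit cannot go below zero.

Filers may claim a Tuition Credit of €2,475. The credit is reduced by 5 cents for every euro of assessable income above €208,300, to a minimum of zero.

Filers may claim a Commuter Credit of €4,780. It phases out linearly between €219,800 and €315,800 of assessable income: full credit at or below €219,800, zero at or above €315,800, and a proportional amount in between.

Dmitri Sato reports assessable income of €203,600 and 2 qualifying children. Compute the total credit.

€7,895

Child Tax Credit: base = 2 × €3,200 = €6,400. €203,600 meets or exceeds the €198,200 cutoff, so the credit is €0.
Veteran's Credit: €203,600 is at or below the €214,500 threshold, so the full €640 applies.
Tuition Credit: €203,600 is at or below the €208,300 threshold, so the full €2,475 applies.
Commuter Credit: €203,600 is at or below the €219,800 threshold, so the full €4,780 applies.
Total: €0 + €640 + €2,475 + €4,780 = €7,895.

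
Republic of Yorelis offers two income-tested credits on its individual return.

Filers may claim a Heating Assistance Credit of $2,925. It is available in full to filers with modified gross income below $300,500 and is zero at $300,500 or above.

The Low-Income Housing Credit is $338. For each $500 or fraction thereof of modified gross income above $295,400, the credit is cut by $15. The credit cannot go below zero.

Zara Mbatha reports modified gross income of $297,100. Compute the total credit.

Heating Assistance Credit: $297,100 is below the $300,500 cutoff, so the full $2,925 applies.
Low-Income Housing Credit: income exceeds $295,400 by $1,700, which is 4 full-or-partial $500 increments; reduction = 4 × $15 = $60, leaving $278.
Total: $2,925 + $278 = $3,203.

$3,203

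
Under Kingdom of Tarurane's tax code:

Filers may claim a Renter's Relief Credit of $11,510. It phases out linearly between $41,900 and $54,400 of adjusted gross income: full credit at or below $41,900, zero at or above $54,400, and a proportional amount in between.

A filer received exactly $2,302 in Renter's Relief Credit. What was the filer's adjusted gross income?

$2,302 is 2,302/11,510 of the full $11,510, so 9,208/11,510 of the $12,500 range has been used: income = $41,900 + $12,500 × 9,208/11,510 = $51,900.

$51,900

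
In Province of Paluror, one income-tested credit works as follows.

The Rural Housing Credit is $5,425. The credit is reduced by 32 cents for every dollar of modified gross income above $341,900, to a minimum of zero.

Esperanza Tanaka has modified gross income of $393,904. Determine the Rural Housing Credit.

Rural Housing Credit: 32% of the $52,004 excess over $341,900 is $16,641.28 ≥ base, so the credit is $0.

$0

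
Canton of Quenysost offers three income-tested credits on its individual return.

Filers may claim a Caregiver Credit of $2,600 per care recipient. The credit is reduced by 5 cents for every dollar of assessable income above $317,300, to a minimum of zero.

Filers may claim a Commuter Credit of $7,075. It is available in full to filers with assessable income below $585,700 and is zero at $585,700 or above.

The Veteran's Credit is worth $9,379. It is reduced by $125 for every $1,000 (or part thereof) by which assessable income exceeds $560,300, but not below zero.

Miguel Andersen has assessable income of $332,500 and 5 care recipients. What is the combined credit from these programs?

$28,694

Caregiver Credit: base = 5 × $2,600 = $13,000. 5% of the $15,200 excess over $317,300 is $760; credit = $13,000 − $760 = $12,240.
Commuter Credit: $332,500 is below the $585,700 cutoff, so the full $7,075 applies.
Veteran's Credit: $332,500 is at or below the $560,300 threshold, so the full $9,379 applies.
Total: $12,240 + $7,075 + $9,379 = $28,694.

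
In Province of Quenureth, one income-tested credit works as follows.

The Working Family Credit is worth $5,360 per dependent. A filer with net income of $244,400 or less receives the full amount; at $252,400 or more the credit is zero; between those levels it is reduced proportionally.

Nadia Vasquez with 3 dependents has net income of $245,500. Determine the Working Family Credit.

$13,869

Working Family Credit: base = 3 × $5,360 = $16,080. $245,500 is $1,100 into a $8,000 phase-out range, leaving 6,900/8,000 of the credit: $16,080 × 6,900/8,000 = $13,869.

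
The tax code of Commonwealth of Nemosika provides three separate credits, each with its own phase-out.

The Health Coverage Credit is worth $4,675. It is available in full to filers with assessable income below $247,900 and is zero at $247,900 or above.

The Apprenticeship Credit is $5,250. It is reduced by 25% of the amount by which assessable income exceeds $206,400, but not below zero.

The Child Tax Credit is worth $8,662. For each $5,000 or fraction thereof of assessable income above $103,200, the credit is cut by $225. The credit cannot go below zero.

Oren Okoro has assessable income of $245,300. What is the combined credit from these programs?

$6,812

Health Coverage Credit: $245,300 is below the $247,900 cutoff, so the full $4,675 applies.
Apprenticeship Credit: 25% of the $38,900 excess over $206,400 is $9,725 ≥ base, so the credit is $0.
Child Tax Credit: income exceeds $103,200 by $142,100, which is 29 full-or-partial $5,000 increments; reduction = 29 × $225 = $6,525, leaving $2,137.
Total: $4,675 + $0 + $2,137 = $6,812.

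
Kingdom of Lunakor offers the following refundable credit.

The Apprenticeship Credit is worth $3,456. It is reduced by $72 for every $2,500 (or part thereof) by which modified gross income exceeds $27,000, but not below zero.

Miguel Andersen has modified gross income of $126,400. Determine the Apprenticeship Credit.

$576

Apprenticeship Credit: income exceeds $27,000 by $99,400, which is 40 full-or-partial $2,500 increments; reduction = 40 × $72 = $2,880, leaving $576.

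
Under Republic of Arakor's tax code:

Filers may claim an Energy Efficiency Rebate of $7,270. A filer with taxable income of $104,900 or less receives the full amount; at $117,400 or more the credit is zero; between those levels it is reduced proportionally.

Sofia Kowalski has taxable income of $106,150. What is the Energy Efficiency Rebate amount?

Energy Efficiency Rebate: $106,150 is $1,250 into a $12,500 phase-out range, leaving 11,250/12,500 of the credit: $7,270 × 11,250/12,500 = $6,543.

$6,543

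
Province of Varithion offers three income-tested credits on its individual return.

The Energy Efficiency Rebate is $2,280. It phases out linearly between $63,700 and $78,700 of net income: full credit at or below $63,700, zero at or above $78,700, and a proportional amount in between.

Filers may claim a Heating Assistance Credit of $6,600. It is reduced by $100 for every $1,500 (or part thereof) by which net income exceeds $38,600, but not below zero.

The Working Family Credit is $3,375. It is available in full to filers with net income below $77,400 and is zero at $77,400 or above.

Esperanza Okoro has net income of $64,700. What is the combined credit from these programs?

Energy Efficiency Rebate: $64,700 is $1,000 into a $15,000 phase-out range, leaving 14,000/15,000 of the credit: $2,280 × 14,000/15,000 = $2,128.
Heating Assistance Credit: income exceeds $38,600 by $26,100, which is 18 full-or-partial $1,500 increments; reduction = 18 × $100 = $1,800, leaving $4,800.
Working Family Credit: $64,700 is below the $77,400 cutoff, so the full $3,375 applies.
Total: $2,128 + $4,800 + $3,375 = $10,303.

$10,303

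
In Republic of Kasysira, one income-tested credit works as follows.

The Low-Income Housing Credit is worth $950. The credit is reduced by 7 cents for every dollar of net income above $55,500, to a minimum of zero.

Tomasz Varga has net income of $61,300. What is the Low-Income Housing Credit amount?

$544

Low-Income Housing Credit: 7% of the $5,800 excess over $55,500 is $406; credit = $950 − $406 = $544.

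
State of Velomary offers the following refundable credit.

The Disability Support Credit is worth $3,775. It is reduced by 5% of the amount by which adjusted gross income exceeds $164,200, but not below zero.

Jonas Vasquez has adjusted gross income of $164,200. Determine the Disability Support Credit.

Disability Support Credit: $164,200 is at or below the $164,200 threshold, so the full $3,775 applies.

$3,775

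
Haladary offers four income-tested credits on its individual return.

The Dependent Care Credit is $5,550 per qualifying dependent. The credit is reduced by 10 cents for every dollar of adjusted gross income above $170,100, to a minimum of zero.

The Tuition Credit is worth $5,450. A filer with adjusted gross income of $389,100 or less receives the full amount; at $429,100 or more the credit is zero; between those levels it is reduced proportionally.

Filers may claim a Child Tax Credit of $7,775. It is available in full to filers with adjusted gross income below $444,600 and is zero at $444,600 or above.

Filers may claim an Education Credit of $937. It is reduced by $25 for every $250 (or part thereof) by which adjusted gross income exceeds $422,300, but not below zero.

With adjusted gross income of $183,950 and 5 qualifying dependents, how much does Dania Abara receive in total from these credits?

$40,527

Dependent Care Credit: base = 5 × $5,550 = $27,750. 10% of the $13,850 excess over $170,100 is $1,385; credit = $27,750 − $1,385 = $26,365.
Tuition Credit: $183,950 is at or below the $389,100 threshold, so the full $5,450 applies.
Child Tax Credit: $183,950 is below the $444,600 cutoff, so the full $7,775 applies.
Education Credit: $183,950 is at or below the $422,300 threshold, so the full $937 applies.
Total: $26,365 + $5,450 + $7,775 + $937 = $40,527.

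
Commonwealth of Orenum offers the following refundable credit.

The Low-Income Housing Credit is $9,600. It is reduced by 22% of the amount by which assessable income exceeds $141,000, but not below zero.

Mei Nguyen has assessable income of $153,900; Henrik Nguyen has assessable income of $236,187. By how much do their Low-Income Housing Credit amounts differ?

$6,762

Mei ($153,900): Low-Income Housing Credit: 22% of the $12,900 excess over $141,000 is $2,838; credit = $9,600 − $2,838 = $6,762.
Henrik ($236,187): Low-Income Housing Credit: 22% of the $95,187 excess over $141,000 is $20,941.14 ≥ base, so the credit is $0.
Difference: |$6,762 − $0| = $6,762.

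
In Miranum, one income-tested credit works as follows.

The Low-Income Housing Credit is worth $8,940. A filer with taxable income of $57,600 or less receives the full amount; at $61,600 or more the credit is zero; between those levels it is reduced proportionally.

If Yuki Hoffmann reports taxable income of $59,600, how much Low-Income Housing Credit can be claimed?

Low-Income Housing Credit: $59,600 is $2,000 into a $4,000 phase-out range, leaving 2,000/4,000 of the credit: $8,940 × 2,000/4,000 = $4,470.

$4,470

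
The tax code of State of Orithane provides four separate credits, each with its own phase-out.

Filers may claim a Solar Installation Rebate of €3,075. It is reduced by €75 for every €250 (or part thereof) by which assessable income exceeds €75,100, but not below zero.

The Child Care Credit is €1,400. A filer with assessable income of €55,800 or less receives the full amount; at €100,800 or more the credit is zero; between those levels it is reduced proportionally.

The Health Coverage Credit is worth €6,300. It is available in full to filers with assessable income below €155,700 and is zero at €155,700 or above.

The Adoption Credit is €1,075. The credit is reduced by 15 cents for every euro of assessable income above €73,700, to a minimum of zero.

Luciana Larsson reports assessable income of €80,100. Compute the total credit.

Solar Installation Rebate: income exceeds €75,100 by €5,000, which is 20 full-or-partial €250 increments; reduction = 20 × €75 = €1,500, leaving €1,575.
Child Care Credit: €80,100 is €24,300 into a €45,000 phase-out range, leaving 20,700/45,000 of the credit: €1,400 × 20,700/45,000 = €644.
Health Coverage Credit: €80,100 is below the €155,700 cutoff, so the full €6,300 applies.
Adoption Credit: 15% of the €6,400 excess over €73,700 is €960; credit = €1,075 − €960 = €115.
Total: €1,575 + €644 + €6,300 + €115 = €8,634.

€8,634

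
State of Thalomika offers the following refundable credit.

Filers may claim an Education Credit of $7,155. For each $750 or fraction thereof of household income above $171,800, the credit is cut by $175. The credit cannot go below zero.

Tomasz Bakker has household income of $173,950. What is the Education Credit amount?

$6,630

Education Credit: income exceeds $171,800 by $2,150, which is 3 full-or-partial $750 increments; reduction = 3 × $175 = $525, leaving $6,630.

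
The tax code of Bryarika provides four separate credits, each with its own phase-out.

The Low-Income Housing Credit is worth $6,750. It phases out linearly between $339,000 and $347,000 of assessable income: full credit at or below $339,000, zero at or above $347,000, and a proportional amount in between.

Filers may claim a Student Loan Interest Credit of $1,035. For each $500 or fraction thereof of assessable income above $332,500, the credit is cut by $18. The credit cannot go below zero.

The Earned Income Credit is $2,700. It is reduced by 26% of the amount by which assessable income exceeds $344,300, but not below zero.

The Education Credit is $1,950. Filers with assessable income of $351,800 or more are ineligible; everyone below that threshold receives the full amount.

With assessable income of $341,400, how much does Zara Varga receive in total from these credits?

Low-Income Housing Credit: $341,400 is $2,400 into a $8,000 phase-out range, leaving 5,600/8,000 of the credit: $6,750 × 5,600/8,000 = $4,725.
Student Loan Interest Credit: income exceeds $332,500 by $8,900, which is 18 full-or-partial $500 increments; reduction = 18 × $18 = $324, leaving $711.
Earned Income Credit: $341,400 is at or below the $344,300 threshold, so the full $2,700 applies.
Education Credit: $341,400 is below the $351,800 cutoff, so the full $1,950 applies.
Total: $4,725 + $711 + $2,700 + $1,950 = $10,086.

$10,086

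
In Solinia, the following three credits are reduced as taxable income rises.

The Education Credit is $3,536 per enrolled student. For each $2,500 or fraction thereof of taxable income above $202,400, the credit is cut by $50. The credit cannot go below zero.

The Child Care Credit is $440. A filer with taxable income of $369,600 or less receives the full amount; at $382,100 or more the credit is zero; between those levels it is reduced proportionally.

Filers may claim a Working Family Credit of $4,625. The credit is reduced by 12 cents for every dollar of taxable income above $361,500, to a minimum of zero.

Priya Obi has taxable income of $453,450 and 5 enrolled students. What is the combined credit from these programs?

$12,630

Education Credit: base = 5 × $3,536 = $17,680. income exceeds $202,400 by $251,050, which is 101 full-or-partial $2,500 increments; reduction = 101 × $50 = $5,050, leaving $12,630.
Child Care Credit: $453,450 is at or above $382,100, so the credit is $0.
Working Family Credit: 12% of the $91,950 excess over $361,500 is $11,034 ≥ base, so the credit is $0.
Total: $12,630 + $0 + $0 = $12,630.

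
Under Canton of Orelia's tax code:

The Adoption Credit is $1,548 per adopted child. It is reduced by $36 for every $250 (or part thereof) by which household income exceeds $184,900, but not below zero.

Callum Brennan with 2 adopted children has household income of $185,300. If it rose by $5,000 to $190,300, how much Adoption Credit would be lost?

At $185,300 — base = 2 × $1,548 = $3,096. income exceeds $184,900 by $400, which is 2 full-or-partial $250 increments; reduction = 2 × $36 = $72, leaving $3,024.
At $190,300 — base = 2 × $1,548 = $3,096. income exceeds $184,900 by $5,400, which is 22 full-or-partial $250 increments; reduction = 22 × $36 = $792, leaving $2,304.
Lost: $3,024 − $2,304 = $720.

$720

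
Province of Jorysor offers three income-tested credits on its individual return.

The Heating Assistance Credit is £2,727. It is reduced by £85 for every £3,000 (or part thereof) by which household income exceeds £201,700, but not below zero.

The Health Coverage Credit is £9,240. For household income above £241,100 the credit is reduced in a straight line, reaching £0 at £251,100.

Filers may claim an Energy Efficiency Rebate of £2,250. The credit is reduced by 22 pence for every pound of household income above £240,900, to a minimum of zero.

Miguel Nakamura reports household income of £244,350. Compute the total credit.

£9,180

Heating Assistance Credit: income exceeds £201,700 by £42,650, which is 15 full-or-partial £3,000 increments; reduction = 15 × £85 = £1,275, leaving £1,452.
Health Coverage Credit: £244,350 is £3,250 into a £10,000 phase-out range, leaving 6,750/10,000 of the credit: £9,240 × 6,750/10,000 = £6,237.
Energy Efficiency Rebate: 22% of the £3,450 excess over £240,900 is £759; credit = £2,250 − £759 = £1,491.
Total: £1,452 + £6,237 + £1,491 = £9,180.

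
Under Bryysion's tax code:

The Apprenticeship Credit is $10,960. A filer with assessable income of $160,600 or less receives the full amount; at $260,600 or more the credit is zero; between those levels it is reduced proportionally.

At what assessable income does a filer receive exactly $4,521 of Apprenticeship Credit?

$219,350

$4,521 is 4,521/10,960 of the full $10,960, so 6,439/10,960 of the $100,000 range has been used: income = $160,600 + $100,000 × 6,439/10,960 = $219,350.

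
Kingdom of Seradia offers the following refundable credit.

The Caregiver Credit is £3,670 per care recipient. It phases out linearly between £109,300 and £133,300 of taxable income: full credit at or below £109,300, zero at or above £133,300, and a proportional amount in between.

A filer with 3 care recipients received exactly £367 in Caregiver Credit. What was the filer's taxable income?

£132,500

Full credit = 3 × £3,670 = £11,010.
£367 is 367/11,010 of the full £11,010, so 10,643/11,010 of the £24,000 range has been used: income = £109,300 + £24,000 × 10,643/11,010 = £132,500.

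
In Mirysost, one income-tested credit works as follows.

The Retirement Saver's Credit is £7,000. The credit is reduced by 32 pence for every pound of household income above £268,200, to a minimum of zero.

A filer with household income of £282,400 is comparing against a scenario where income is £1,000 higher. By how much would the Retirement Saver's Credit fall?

At £282,400 — 32% of the £14,200 excess over £268,200 is £4,544; credit = £7,000 − £4,544 = £2,456.
At £283,400 — 32% of the £15,200 excess over £268,200 is £4,864; credit = £7,000 − £4,864 = £2,136.
Lost: £2,456 − £2,136 = £320.

£320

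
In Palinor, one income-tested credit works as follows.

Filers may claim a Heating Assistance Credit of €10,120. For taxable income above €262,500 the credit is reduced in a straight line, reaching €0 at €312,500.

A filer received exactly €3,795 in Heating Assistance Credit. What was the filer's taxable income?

€3,795 is 3,795/10,120 of the full €10,120, so 6,325/10,120 of the €50,000 range has been used: income = €262,500 + €50,000 × 6,325/10,120 = €293,750.

€293,750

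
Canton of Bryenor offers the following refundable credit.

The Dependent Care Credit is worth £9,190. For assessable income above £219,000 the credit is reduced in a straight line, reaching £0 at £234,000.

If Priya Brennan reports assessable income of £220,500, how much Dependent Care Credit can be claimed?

Dependent Care Credit: £220,500 is £1,500 into a £15,000 phase-out range, leaving 13,500/15,000 of the credit: £9,190 × 13,500/15,000 = £8,271.

£8,271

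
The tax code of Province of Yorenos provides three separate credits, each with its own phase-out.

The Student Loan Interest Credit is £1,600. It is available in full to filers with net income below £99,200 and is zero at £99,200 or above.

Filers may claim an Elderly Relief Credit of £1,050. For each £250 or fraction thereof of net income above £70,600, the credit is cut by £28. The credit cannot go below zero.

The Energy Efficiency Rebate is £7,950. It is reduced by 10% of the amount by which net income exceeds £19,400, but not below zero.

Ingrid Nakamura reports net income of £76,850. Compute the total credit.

£4,155

Student Loan Interest Credit: £76,850 is below the £99,200 cutoff, so the full £1,600 applies.
Elderly Relief Credit: income exceeds £70,600 by £6,250, which is 25 full-or-partial £250 increments; reduction = 25 × £28 = £700, leaving £350.
Energy Efficiency Rebate: 10% of the £57,450 excess over £19,400 is £5,745; credit = £7,950 − £5,745 = £2,205.
Total: £1,600 + £350 + £2,205 = £4,155.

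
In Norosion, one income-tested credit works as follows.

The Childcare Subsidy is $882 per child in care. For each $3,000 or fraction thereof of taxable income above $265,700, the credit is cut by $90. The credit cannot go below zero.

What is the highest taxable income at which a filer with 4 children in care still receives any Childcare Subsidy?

Full credit = 4 × $882 = $3,528.
After 39 increments the reduction is 39 × $90 = $3,510, leaving $18; one more increment wipes it out. Increment 39 ends at excess 39 × $3,000 = $117,000, so the highest qualifying income is $265,700 + $117,000 = $382,700.

$382,700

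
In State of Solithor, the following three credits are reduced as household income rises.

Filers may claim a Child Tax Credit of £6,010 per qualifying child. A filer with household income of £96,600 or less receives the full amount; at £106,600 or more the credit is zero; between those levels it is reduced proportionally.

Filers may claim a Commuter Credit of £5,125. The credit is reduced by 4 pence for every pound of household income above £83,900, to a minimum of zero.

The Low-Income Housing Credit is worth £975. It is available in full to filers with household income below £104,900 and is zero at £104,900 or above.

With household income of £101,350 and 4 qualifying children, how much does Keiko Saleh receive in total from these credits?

Child Tax Credit: base = 4 × £6,010 = £24,040. £101,350 is £4,750 into a £10,000 phase-out range, leaving 5,250/10,000 of the credit: £24,040 × 5,250/10,000 = £12,621.
Commuter Credit: 4% of the £17,450 excess over £83,900 is £698; credit = £5,125 − £698 = £4,427.
Low-Income Housing Credit: £101,350 is below the £104,900 cutoff, so the full £975 applies.
Total: £12,621 + £4,427 + £975 = £18,023.

£18,023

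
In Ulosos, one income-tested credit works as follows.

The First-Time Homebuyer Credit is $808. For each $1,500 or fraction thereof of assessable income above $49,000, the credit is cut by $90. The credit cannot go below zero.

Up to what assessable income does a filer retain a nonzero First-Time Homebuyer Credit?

After 8 increments the reduction is 8 × $90 = $720, leaving $88; one more increment wipes it out. Increment 8 ends at excess 8 × $1,500 = $12,000, so the highest qualifying income is $49,000 + $12,000 = $61,000.

$61,000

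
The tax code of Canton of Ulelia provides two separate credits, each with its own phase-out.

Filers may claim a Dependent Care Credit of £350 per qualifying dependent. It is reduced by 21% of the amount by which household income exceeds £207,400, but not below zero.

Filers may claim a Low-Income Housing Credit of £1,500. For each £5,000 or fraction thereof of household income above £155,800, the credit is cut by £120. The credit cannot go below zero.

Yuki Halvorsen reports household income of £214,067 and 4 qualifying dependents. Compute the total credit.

Dependent Care Credit: base = 4 × £350 = £1,400. 21% of the £6,667 excess over £207,400 is £1,400.07 ≥ base, so the credit is £0.
Low-Income Housing Credit: income exceeds £155,800 by £58,267, which is 12 full-or-partial £5,000 increments; reduction = 12 × £120 = £1,440, leaving £60.
Total: £0 + £60 = £60.

£60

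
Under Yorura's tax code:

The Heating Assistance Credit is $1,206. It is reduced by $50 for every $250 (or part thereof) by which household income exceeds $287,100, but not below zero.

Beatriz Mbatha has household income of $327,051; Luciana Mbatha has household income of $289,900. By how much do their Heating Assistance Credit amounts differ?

$606

Beatriz ($327,051): Heating Assistance Credit: income exceeds $287,100 by $39,951 → 160 increments × $50 = $8,000 ≥ base, so the credit is $0.
Luciana ($289,900): Heating Assistance Credit: income exceeds $287,100 by $2,800, which is 12 full-or-partial $250 increments; reduction = 12 × $50 = $600, leaving $606.
Difference: |$0 − $606| = $606.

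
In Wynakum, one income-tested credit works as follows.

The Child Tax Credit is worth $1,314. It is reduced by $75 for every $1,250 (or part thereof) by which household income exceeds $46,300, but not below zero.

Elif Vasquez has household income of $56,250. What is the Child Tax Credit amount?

$714

Child Tax Credit: income exceeds $46,300 by $9,950, which is 8 full-or-partial $1,250 increments; reduction = 8 × $75 = $600, leaving $714.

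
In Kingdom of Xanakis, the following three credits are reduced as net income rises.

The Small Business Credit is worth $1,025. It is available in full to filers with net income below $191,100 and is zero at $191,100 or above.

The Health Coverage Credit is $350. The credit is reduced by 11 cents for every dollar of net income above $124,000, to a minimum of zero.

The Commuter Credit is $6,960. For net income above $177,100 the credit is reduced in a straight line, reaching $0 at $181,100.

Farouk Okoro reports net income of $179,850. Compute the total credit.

$3,200

Small Business Credit: $179,850 is below the $191,100 cutoff, so the full $1,025 applies.
Health Coverage Credit: 11% of the $55,850 excess over $124,000 is $6,143.50 ≥ base, so the credit is $0.
Commuter Credit: $179,850 is $2,750 into a $4,000 phase-out range, leaving 1,250/4,000 of the credit: $6,960 × 1,250/4,000 = $2,175.
Total: $1,025 + $0 + $2,175 = $3,200.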